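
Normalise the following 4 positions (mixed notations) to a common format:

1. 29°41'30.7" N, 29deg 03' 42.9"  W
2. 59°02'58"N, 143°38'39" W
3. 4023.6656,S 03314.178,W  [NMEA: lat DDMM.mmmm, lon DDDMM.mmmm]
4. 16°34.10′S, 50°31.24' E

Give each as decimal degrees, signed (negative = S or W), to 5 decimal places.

1. 29.69186, -29.06192
2. 59.04944, -143.64417
3. -40.39443, -33.23630
4. -16.56833, 50.52067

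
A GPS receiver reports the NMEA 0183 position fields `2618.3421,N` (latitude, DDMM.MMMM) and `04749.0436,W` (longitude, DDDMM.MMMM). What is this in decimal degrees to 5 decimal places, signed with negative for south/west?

26.30570, -47.81739

Latitude: degrees = first 2 digits = 26, minutes = 18.3421; 26 + 18.3421/60 = 26.305702
N ⇒ keep positive
Longitude: split at 3 digits → 047° and 49.0436′; 47 + 49.0436/60 = 47.817393
hemisphere W, so the sign is −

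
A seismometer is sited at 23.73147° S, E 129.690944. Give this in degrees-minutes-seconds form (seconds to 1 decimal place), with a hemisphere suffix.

φ: 0.731470° → 43.88820′; 0.88820 × 60 = 53.292″
Lon: 0.690944° → 41.45664′; 0.45664 × 60 = 27.398″

23°43′53.3″ S, 129°41′27.4″ E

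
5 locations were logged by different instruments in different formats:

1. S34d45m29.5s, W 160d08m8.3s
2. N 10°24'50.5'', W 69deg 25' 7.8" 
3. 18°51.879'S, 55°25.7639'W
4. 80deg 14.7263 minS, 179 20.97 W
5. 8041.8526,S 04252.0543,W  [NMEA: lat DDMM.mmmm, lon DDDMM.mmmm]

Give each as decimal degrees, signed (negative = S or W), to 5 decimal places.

Point 1:
  φ: 45′ + 29.5″ = 45.49167′; 34 + 45.49167/60 = 34.758194
  hemisphere S, so the sign is −
  λ: 160 + 8/60 + 8.3/3600 = 160.135639
  hemisphere W, so the sign is −
Point 2:
  Latitude: 10° + 24/60 + 50.5/3600 = 10 + 0.400000 + 0.014028 = 10.414028
  N → positive
  Lon: 25′ + 7.8″ = 25.13000′; 69 + 25.13000/60 = 69.418833
  W ⇒ negate
Point 3:
  Lat: 51.879′ = 0.864650°; total 18.864650
  hemisphere S, so the sign is −
  λ: 55 + 25.7639/60 = 55.429398
  hemisphere W, so the sign is −
Point 4:
  φ: 14.7263′ = 0.245438°; total 80.245438
  S ⇒ negate
  λ: 20.97′ = 0.349500°; total 179.349500
  W → negative
Point 5:
  φ: degrees = first 2 digits = 80, minutes = 41.8526; 80 + 41.8526/60 = 80.697543
  S ⇒ negate
  λ: split at 3 digits → 042° and 52.0543′; 42 + 52.0543/60 = 42.867572
  W ⇒ negate

1. -34.75819, -160.13564
2. 10.41403, -69.41883
3. -18.86465, -55.42940
4. -80.24544, -179.34950
5. -80.69754, -42.86757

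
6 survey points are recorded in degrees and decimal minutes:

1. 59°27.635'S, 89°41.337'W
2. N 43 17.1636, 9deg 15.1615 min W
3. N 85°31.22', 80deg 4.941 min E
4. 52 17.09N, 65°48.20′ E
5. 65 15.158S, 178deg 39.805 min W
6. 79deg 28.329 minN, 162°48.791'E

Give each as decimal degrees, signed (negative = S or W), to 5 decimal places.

1. -59.46058, -89.68895
2. 43.28606, -9.25269
3. 85.52033, 80.08235
4. 52.28483, 65.80333
5. -65.25263, -178.66342
6. 79.47215, 162.81318

Point 1:
  φ: 27.635′ = 0.460583°; total 59.460583
  S → negative
  λ: 89 + 41.337/60 = 89.688950
  hemisphere W, so the sign is −
Point 2:
  Lat: 17.1636′ = 0.286060°; total 43.286060
  N → positive
  Longitude: 9 + 15.1615/60 = 9.252692
  hemisphere W, so the sign is −
Point 3:
  Lat: 85 + 31.22/60 = 85.520333
  N ⇒ keep positive
  λ: 80 + 4.941/60 = 80.082350
  E → positive
Point 4:
  Lat: 52 + 17.09/60 = 52.284833
  N ⇒ keep positive
  Lon: 65 + 48.2/60 = 65.803333
  E → positive
Point 5:
  φ: 15.158′ = 0.252633°; total 65.252633
  S → negative
  Longitude: 39.805′ = 0.663417°; total 178.663417
  W ⇒ negate
Point 6:
  Latitude: 79 + 28.329/60 = 79.472150
  N ⇒ keep positive
  Longitude: 48.791′ = 0.813183°; total 162.813183
  E ⇒ keep positive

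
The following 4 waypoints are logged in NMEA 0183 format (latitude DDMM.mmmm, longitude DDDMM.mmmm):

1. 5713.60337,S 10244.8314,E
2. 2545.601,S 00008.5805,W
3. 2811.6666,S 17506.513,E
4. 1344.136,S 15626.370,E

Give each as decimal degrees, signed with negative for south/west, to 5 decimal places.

Point 1:
  Lat: degrees = first 2 digits = 57, minutes = 13.60337; 57 + 13.60337/60 = 57.226723
  S → negative
  Lon: degrees = first 3 digits = 102, minutes = 44.8314; 102 + 44.8314/60 = 102.747190
  E → positive
Point 2:
  Lat: split at 2 digits → 25° and 45.601′; 25 + 45.601/60 = 25.760017
  S → negative
  λ: split at 3 digits → 000° and 8.5805′; 0 + 8.5805/60 = 0.143008
  W ⇒ negate
Point 3:
  φ: split at 2 digits → 28° and 11.6666′; 28 + 11.6666/60 = 28.194443
  S → negative
  λ: split at 3 digits → 175° and 6.513′; 175 + 6.513/60 = 175.108550
  E ⇒ keep positive
Point 4:
  Lat: degrees = first 2 digits = 13, minutes = 44.136; 13 + 44.136/60 = 13.735600
  S → negative
  Lon: split at 3 digits → 156° and 26.37′; 156 + 26.37/60 = 156.439500
  E ⇒ keep positive

1. -57.22672, 102.74719
2. -25.76002, -0.14301
3. -28.19444, 175.10855
4. -13.73560, 156.43950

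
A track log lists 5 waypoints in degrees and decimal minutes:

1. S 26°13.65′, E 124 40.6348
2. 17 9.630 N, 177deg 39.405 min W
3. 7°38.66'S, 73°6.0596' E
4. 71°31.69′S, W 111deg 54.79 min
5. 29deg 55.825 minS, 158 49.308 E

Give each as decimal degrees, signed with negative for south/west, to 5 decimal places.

1. -26.22750, 124.67725
2. 17.16050, -177.65675
3. -7.64433, 73.10099
4. -71.52817, -111.91317
5. -29.93042, 158.82180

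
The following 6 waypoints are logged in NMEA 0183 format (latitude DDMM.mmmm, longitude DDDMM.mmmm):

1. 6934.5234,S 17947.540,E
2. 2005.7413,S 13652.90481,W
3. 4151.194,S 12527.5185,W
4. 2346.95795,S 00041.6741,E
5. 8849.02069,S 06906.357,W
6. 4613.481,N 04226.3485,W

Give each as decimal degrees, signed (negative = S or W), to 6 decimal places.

Point 1:
  φ: degrees = first 2 digits = 69, minutes = 34.5234; 69 + 34.5234/60 = 69.5753900
  S ⇒ negate
  Longitude: split at 3 digits → 179° and 47.54′; 179 + 47.54/60 = 179.7923333
  E ⇒ keep positive
Point 2:
  Lat: degrees = first 2 digits = 20, minutes = 5.7413; 20 + 5.7413/60 = 20.0956883
  hemisphere S, so the sign is −
  Lon: degrees = first 3 digits = 136, minutes = 52.90481; 136 + 52.90481/60 = 136.8817468
  W → negative
Point 3:
  Latitude: degrees = first 2 digits = 41, minutes = 51.194; 41 + 51.194/60 = 41.8532333
  S → negative
  λ: degrees = first 3 digits = 125, minutes = 27.5185; 125 + 27.5185/60 = 125.4586417
  W → negative
Point 4:
  Lat: degrees = first 2 digits = 23, minutes = 46.95795; 23 + 46.95795/60 = 23.7826325
  S → negative
  Lon: degrees = first 3 digits = 0, minutes = 41.6741; 0 + 41.6741/60 = 0.6945683
  E ⇒ keep positive
Point 5:
  φ: split at 2 digits → 88° and 49.02069′; 88 + 49.02069/60 = 88.8170115
  S → negative
  λ: degrees = first 3 digits = 69, minutes = 6.357; 69 + 6.357/60 = 69.1059500
  hemisphere W, so the sign is −
Point 6:
  Lat: degrees = first 2 digits = 46, minutes = 13.481; 46 + 13.481/60 = 46.2246833
  N → positive
  λ: degrees = first 3 digits = 42, minutes = 26.3485; 42 + 26.3485/60 = 42.4391417
  W → negative

1. -69.575390, 179.792333
2. -20.095688, -136.881747
3. -41.853233, -125.458642
4. -23.782633, 0.694568
5. -88.817012, -69.105950
6. 46.224683, -42.439142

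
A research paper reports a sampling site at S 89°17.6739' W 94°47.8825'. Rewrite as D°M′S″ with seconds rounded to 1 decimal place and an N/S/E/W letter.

Latitude: fractional minutes 0.67390 × 60 = 40.434″
λ: 47.88250′ → 47′ and 0.88250 × 60 = 52.950″

89°17′40.4″ S, 94°47′53.0″ W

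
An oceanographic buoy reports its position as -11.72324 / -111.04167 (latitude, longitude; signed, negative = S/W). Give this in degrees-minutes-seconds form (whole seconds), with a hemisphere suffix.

11°43′24″ S, 111°02′30″ W

Latitude is negative → S; |value| = 11.723240
Lat: 0.723240° → 43.39440′; 0.39440 × 60 = 23.66″
Longitude is negative → W; |value| = 111.041670
λ: 0.041670 × 60 = 2.50020′ → 2′, remainder × 60 = 30.01″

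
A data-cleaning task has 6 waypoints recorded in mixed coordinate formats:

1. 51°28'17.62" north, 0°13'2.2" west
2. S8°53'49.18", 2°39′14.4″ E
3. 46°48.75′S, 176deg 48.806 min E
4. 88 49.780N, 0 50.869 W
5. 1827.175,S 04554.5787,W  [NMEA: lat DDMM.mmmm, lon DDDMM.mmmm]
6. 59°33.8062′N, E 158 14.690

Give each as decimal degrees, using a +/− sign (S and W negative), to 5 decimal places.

Point 1:
  Latitude: 28′ + 17.62″ = 28.29367′; 51 + 28.29367/60 = 51.471561
  N ⇒ keep positive
  λ: 0 + 13/60 + 2.2/3600 = 0.217278
  W → negative
Point 2:
  φ: 53′ + 49.18″ = 53.81967′; 8 + 53.81967/60 = 8.896994
  S → negative
  Lon: 39′ + 14.4″ = 39.24000′; 2 + 39.24000/60 = 2.654000
  E → positive
Point 3:
  Latitude: 46 + 48.75/60 = 46.812500
  hemisphere S, so the sign is −
  λ: 48.806′ = 0.813433°; total 176.813433
  E → positive
Point 4:
  Lat: 88 + 49.78/60 = 88.829667
  N → positive
  Lon: 50.869′ = 0.847817°; total 0.847817
  W → negative
Point 5:
  Latitude: degrees = first 2 digits = 18, minutes = 27.175; 18 + 27.175/60 = 18.452917
  S ⇒ negate
  λ: degrees = first 3 digits = 45, minutes = 54.5787; 45 + 54.5787/60 = 45.909645
  hemisphere W, so the sign is −
Point 6:
  φ: 33.8062′ = 0.563437°; total 59.563437
  N ⇒ keep positive
  Lon: 158 + 14.69/60 = 158.244833
  E ⇒ keep positive

1. 51.47156, -0.21728
2. -8.89699, 2.65400
3. -46.81250, 176.81343
4. 88.82967, -0.84782
5. -18.45292, -45.90965
6. 59.56344, 158.24483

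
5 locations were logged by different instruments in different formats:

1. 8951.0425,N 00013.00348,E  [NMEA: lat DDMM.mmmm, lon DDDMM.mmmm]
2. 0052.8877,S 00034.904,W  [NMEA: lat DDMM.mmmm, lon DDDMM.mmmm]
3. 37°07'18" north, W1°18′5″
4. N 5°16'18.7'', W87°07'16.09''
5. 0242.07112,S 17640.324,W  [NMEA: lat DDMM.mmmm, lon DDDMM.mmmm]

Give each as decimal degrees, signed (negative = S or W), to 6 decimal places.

Point 1:
  Latitude: split at 2 digits → 89° and 51.0425′; 89 + 51.0425/60 = 89.8507083
  N ⇒ keep positive
  λ: degrees = first 3 digits = 0, minutes = 13.00348; 0 + 13.00348/60 = 0.2167247
  E → positive
Point 2:
  Latitude: degrees = first 2 digits = 0, minutes = 52.8877; 0 + 52.8877/60 = 0.8814617
  S → negative
  Lon: degrees = first 3 digits = 0, minutes = 34.904; 0 + 34.904/60 = 0.5817333
  W ⇒ negate
Point 3:
  φ: 7′ + 18″ = 7.30000′; 37 + 7.30000/60 = 37.1216667
  N ⇒ keep positive
  λ: 18′ + 5″ = 18.08333′; 1 + 18.08333/60 = 1.3013889
  hemisphere W, so the sign is −
Point 4:
  φ: 5 + 16/60 + 18.7/3600 = 5.2718611
  N → positive
  Longitude: 87 + 7/60 + 16.09/3600 = 87.1211361
  W → negative
Point 5:
  Latitude: degrees = first 2 digits = 2, minutes = 42.07112; 2 + 42.07112/60 = 2.7011853
  S → negative
  Longitude: degrees = first 3 digits = 176, minutes = 40.324; 176 + 40.324/60 = 176.6720667
  hemisphere W, so the sign is −

1. 89.850708, 0.216725
2. -0.881462, -0.581733
3. 37.121667, -1.301389
4. 5.271861, -87.121136
5. -2.701185, -176.672067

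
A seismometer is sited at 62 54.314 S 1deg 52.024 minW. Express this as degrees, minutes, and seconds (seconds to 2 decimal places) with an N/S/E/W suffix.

Latitude: fractional minutes 0.31400 × 60 = 18.8400″
Longitude: 52.02400′ → 52′ and 0.02400 × 60 = 1.4400″

62°54′18.84″ S, 1°52′1.44″ W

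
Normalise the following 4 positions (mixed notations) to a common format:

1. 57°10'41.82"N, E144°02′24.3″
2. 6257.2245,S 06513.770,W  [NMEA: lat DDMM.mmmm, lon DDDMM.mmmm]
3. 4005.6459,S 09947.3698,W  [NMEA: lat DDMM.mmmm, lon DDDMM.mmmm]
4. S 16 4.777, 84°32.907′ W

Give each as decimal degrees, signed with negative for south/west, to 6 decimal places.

1. 57.178283, 144.040083
2. -62.953742, -65.229500
3. -40.094098, -99.789497
4. -16.079617, -84.548450

Point 1:
  φ: 10′ + 41.82″ = 10.69700′; 57 + 10.69700/60 = 57.1782833
  N → positive
  Longitude: 2′ + 24.3″ = 2.40500′; 144 + 2.40500/60 = 144.0400833
  E → positive
Point 2:
  φ: degrees = first 2 digits = 62, minutes = 57.2245; 62 + 57.2245/60 = 62.9537417
  S ⇒ negate
  λ: degrees = first 3 digits = 65, minutes = 13.77; 65 + 13.77/60 = 65.2295000
  hemisphere W, so the sign is −
Point 3:
  Lat: split at 2 digits → 40° and 5.6459′; 40 + 5.6459/60 = 40.0940983
  S ⇒ negate
  λ: degrees = first 3 digits = 99, minutes = 47.3698; 99 + 47.3698/60 = 99.7894967
  W ⇒ negate
Point 4:
  Lat: 16 + 4.777/60 = 16.0796167
  S → negative
  λ: 84 + 32.907/60 = 84.5484500
  W → negative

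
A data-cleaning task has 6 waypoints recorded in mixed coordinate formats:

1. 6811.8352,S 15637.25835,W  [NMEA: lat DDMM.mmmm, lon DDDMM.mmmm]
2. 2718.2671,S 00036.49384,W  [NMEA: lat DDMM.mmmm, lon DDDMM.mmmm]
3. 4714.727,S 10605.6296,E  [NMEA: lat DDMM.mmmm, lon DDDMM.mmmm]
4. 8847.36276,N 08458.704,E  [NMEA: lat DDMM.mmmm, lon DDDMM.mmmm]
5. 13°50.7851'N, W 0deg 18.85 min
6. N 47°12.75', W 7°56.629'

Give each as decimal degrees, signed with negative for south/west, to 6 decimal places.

1. -68.197253, -156.620973
2. -27.304452, -0.608231
3. -47.245450, 106.093827
4. 88.789379, 84.978400
5. 13.846418, -0.314167
6. 47.212500, -7.943817

Point 1:
  φ: degrees = first 2 digits = 68, minutes = 11.8352; 68 + 11.8352/60 = 68.1972533
  S ⇒ negate
  λ: degrees = first 3 digits = 156, minutes = 37.25835; 156 + 37.25835/60 = 156.6209725
  W → negative
Point 2:
  Latitude: split at 2 digits → 27° and 18.2671′; 27 + 18.2671/60 = 27.3044517
  S ⇒ negate
  Longitude: split at 3 digits → 000° and 36.49384′; 0 + 36.49384/60 = 0.6082307
  W → negative
Point 3:
  φ: split at 2 digits → 47° and 14.727′; 47 + 14.727/60 = 47.2454500
  S ⇒ negate
  Lon: split at 3 digits → 106° and 5.6296′; 106 + 5.6296/60 = 106.0938267
  E ⇒ keep positive
Point 4:
  Latitude: split at 2 digits → 88° and 47.36276′; 88 + 47.36276/60 = 88.7893793
  N ⇒ keep positive
  Lon: degrees = first 3 digits = 84, minutes = 58.704; 84 + 58.704/60 = 84.9784000
  E → positive
Point 5:
  φ: 13 + 50.7851/60 = 13.8464183
  N → positive
  λ: 0 + 18.85/60 = 0.3141667
  W ⇒ negate
Point 6:
  φ: 12.75′ = 0.212500°; total 47.2125000
  N → positive
  Lon: 7 + 56.629/60 = 7.9438167
  hemisphere W, so the sign is −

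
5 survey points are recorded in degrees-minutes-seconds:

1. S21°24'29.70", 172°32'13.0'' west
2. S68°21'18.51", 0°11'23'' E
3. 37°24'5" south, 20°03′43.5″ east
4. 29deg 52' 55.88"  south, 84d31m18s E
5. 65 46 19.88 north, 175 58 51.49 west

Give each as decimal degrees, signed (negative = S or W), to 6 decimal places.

1. -21.408250, -172.536944
2. -68.355142, 0.189722
3. -37.401389, 20.062083
4. -29.882189, 84.521667
5. 65.772189, -175.980969

Point 1:
  φ: 21 + 24/60 + 29.7/3600 = 21.4082500
  S ⇒ negate
  Lon: 32′ + 13″ = 32.21667′; 172 + 32.21667/60 = 172.5369444
  W ⇒ negate
Point 2:
  Latitude: 68 + 21/60 + 18.51/3600 = 68.3551417
  hemisphere S, so the sign is −
  Longitude: 0 + 11/60 + 23/3600 = 0.1897222
  E → positive
Point 3:
  Lat: 37° + 24/60 + 5/3600 = 37 + 0.400000 + 0.001389 = 37.4013889
  hemisphere S, so the sign is −
  Lon: 3′ + 43.5″ = 3.72500′; 20 + 3.72500/60 = 20.0620833
  E ⇒ keep positive
Point 4:
  φ: 29° + 52/60 + 55.88/3600 = 29 + 0.866667 + 0.015522 = 29.8821889
  S → negative
  λ: 31′ + 18″ = 31.30000′; 84 + 31.30000/60 = 84.5216667
  E ⇒ keep positive
Point 5:
  Latitude: 65 + 46/60 + 19.88/3600 = 65.7721889
  N → positive
  λ: 58′ + 51.49″ = 58.85817′; 175 + 58.85817/60 = 175.9809694
  W ⇒ negate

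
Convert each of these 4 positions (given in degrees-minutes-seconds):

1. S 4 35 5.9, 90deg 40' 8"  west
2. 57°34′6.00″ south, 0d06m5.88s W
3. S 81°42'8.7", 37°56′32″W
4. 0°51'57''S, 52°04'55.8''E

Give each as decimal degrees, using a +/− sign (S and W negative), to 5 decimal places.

Point 1:
  Latitude: 4 + 35/60 + 5.9/3600 = 4.584972
  S → negative
  Lon: 90 + 40/60 + 8/3600 = 90.668889
  W ⇒ negate
Point 2:
  φ: 34′ + 6″ = 34.10000′; 57 + 34.10000/60 = 57.568333
  S → negative
  λ: 0 + 6/60 + 5.88/3600 = 0.101633
  hemisphere W, so the sign is −
Point 3:
  Lat: 81 + 42/60 + 8.7/3600 = 81.702417
  S → negative
  Lon: 37° + 56/60 + 32/3600 = 37 + 0.933333 + 0.008889 = 37.942222
  W ⇒ negate
Point 4:
  φ: 51′ + 57″ = 51.95000′; 0 + 51.95000/60 = 0.865833
  S ⇒ negate
  λ: 4′ + 55.8″ = 4.93000′; 52 + 4.93000/60 = 52.082167
  E ⇒ keep positive

1. -4.58497, -90.66889
2. -57.56833, -0.10163
3. -81.70242, -37.94222
4. -0.86583, 52.08217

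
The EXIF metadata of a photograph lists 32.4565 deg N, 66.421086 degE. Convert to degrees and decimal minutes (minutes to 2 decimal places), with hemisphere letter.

Latitude: 32° + 0.456500 × 60 = 32° 27.3900′
λ: fractional part 0.421086 → 25.2652 minutes

32° 27.39′ N, 66° 25.27′ E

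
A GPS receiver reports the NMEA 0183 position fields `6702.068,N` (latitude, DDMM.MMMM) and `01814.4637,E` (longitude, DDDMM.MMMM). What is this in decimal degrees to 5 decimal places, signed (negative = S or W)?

Latitude: split at 2 digits → 67° and 2.068′; 67 + 2.068/60 = 67.034467
N ⇒ keep positive
Longitude: degrees = first 3 digits = 18, minutes = 14.4637; 18 + 14.4637/60 = 18.241062
E ⇒ keep positive

67.03447, 18.24106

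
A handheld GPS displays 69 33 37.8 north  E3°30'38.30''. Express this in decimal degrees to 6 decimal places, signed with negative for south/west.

φ: 69 + 33/60 + 37.8/3600 = 69.5605000
N ⇒ keep positive
λ: 30′ + 38.3″ = 30.63833′; 3 + 30.63833/60 = 3.5106389
E → positive

69.560500, 3.510639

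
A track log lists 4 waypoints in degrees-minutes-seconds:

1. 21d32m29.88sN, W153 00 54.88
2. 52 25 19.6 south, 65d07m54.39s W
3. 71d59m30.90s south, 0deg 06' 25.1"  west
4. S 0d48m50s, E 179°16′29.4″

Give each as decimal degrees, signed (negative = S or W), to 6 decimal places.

Point 1:
  φ: 21 + 32/60 + 29.88/3600 = 21.5416333
  N → positive
  Longitude: 0′ + 54.88″ = 0.91467′; 153 + 0.91467/60 = 153.0152444
  hemisphere W, so the sign is −
Point 2:
  Lat: 25′ + 19.6″ = 25.32667′; 52 + 25.32667/60 = 52.4221111
  S → negative
  Lon: 7′ + 54.39″ = 7.90650′; 65 + 7.90650/60 = 65.1317750
  W → negative
Point 3:
  Lat: 59′ + 30.9″ = 59.51500′; 71 + 59.51500/60 = 71.9919167
  S → negative
  Longitude: 0 + 6/60 + 25.1/3600 = 0.1069722
  W → negative
Point 4:
  Latitude: 48′ + 50″ = 48.83333′; 0 + 48.83333/60 = 0.8138889
  hemisphere S, so the sign is −
  Longitude: 179° + 16/60 + 29.4/3600 = 179 + 0.266667 + 0.008167 = 179.2748333
  E ⇒ keep positive

1. 21.541633, -153.015244
2. -52.422111, -65.131775
3. -71.991917, -0.106972
4. -0.813889, 179.274833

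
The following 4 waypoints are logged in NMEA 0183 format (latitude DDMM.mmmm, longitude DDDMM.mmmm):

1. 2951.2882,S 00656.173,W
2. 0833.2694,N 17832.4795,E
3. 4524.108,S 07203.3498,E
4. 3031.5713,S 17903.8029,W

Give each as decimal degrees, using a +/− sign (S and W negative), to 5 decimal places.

1. -29.85480, -6.93622
2. 8.55449, 178.54133
3. -45.40180, 72.05583
4. -30.52619, -179.06338

Point 1:
  Latitude: degrees = first 2 digits = 29, minutes = 51.2882; 29 + 51.2882/60 = 29.854803
  S ⇒ negate
  Longitude: degrees = first 3 digits = 6, minutes = 56.173; 6 + 56.173/60 = 6.936217
  hemisphere W, so the sign is −
Point 2:
  Lat: split at 2 digits → 08° and 33.2694′; 8 + 33.2694/60 = 8.554490
  N → positive
  Lon: degrees = first 3 digits = 178, minutes = 32.4795; 178 + 32.4795/60 = 178.541325
  E ⇒ keep positive
Point 3:
  φ: degrees = first 2 digits = 45, minutes = 24.108; 45 + 24.108/60 = 45.401800
  S → negative
  λ: degrees = first 3 digits = 72, minutes = 3.3498; 72 + 3.3498/60 = 72.055830
  E → positive
Point 4:
  Latitude: degrees = first 2 digits = 30, minutes = 31.5713; 30 + 31.5713/60 = 30.526188
  S → negative
  Lon: degrees = first 3 digits = 179, minutes = 3.8029; 179 + 3.8029/60 = 179.063382
  W → negative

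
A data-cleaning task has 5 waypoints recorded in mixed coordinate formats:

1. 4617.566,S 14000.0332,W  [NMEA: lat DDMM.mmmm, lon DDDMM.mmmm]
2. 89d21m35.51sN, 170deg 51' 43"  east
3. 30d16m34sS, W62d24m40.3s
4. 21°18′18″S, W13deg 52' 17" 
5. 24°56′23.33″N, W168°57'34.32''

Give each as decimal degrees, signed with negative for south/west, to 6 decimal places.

1. -46.292767, -140.000553
2. 89.359864, 170.861944
3. -30.276111, -62.411194
4. -21.305000, -13.871389
5. 24.939814, -168.959533

Point 1:
  φ: degrees = first 2 digits = 46, minutes = 17.566; 46 + 17.566/60 = 46.2927667
  S → negative
  Longitude: degrees = first 3 digits = 140, minutes = 0.0332; 140 + 0.0332/60 = 140.0005533
  W → negative
Point 2:
  Lat: 89 + 21/60 + 35.51/3600 = 89.3598639
  N → positive
  λ: 170° + 51/60 + 43/3600 = 170 + 0.850000 + 0.011944 = 170.8619444
  E ⇒ keep positive
Point 3:
  φ: 30° + 16/60 + 34/3600 = 30 + 0.266667 + 0.009444 = 30.2761111
  S ⇒ negate
  λ: 62 + 24/60 + 40.3/3600 = 62.4111944
  hemisphere W, so the sign is −
Point 4:
  Lat: 18′ + 18″ = 18.30000′; 21 + 18.30000/60 = 21.3050000
  hemisphere S, so the sign is −
  Lon: 52′ + 17″ = 52.28333′; 13 + 52.28333/60 = 13.8713889
  W ⇒ negate
Point 5:
  Lat: 56′ + 23.33″ = 56.38883′; 24 + 56.38883/60 = 24.9398139
  N → positive
  Longitude: 168 + 57/60 + 34.32/3600 = 168.9595333
  W → negative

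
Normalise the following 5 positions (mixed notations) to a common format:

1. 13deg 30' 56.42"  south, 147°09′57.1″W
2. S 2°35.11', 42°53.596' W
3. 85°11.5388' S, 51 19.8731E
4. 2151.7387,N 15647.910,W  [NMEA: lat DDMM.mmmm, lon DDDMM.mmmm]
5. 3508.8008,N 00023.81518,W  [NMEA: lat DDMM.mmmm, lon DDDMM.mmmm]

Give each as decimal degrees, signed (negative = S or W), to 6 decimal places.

1. -13.515672, -147.165861
2. -2.585167, -42.893267
3. -85.192313, 51.331218
4. 21.862312, -156.798500
5. 35.146680, -0.396920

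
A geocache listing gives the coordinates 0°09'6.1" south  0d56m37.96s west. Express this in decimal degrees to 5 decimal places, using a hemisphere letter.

0.15169° S, 0.94388° W

φ: 0 + 9/60 + 6.1/3600 = 0.151694
Lon: 0° + 56/60 + 37.96/3600 = 0 + 0.933333 + 0.010544 = 0.943878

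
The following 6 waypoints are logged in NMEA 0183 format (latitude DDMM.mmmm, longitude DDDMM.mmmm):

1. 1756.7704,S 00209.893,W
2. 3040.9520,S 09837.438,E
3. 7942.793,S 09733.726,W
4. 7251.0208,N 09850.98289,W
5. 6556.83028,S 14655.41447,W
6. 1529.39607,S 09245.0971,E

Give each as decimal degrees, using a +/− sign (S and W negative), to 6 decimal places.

1. -17.946173, -2.164883
2. -30.682533, 98.623967
3. -79.713217, -97.562100
4. 72.850347, -98.849715
5. -65.947171, -146.923575
6. -15.489935, 92.751618

Point 1:
  Latitude: degrees = first 2 digits = 17, minutes = 56.7704; 17 + 56.7704/60 = 17.9461733
  S ⇒ negate
  Longitude: split at 3 digits → 002° and 9.893′; 2 + 9.893/60 = 2.1648833
  hemisphere W, so the sign is −
Point 2:
  φ: degrees = first 2 digits = 30, minutes = 40.952; 30 + 40.952/60 = 30.6825333
  S → negative
  Longitude: split at 3 digits → 098° and 37.438′; 98 + 37.438/60 = 98.6239667
  E ⇒ keep positive
Point 3:
  Lat: split at 2 digits → 79° and 42.793′; 79 + 42.793/60 = 79.7132167
  S → negative
  Lon: split at 3 digits → 097° and 33.726′; 97 + 33.726/60 = 97.5621000
  W ⇒ negate
Point 4:
  Lat: split at 2 digits → 72° and 51.0208′; 72 + 51.0208/60 = 72.8503467
  N → positive
  Lon: split at 3 digits → 098° and 50.98289′; 98 + 50.98289/60 = 98.8497148
  W → negative
Point 5:
  φ: split at 2 digits → 65° and 56.83028′; 65 + 56.83028/60 = 65.9471713
  hemisphere S, so the sign is −
  λ: degrees = first 3 digits = 146, minutes = 55.41447; 146 + 55.41447/60 = 146.9235745
  W ⇒ negate
Point 6:
  Lat: split at 2 digits → 15° and 29.39607′; 15 + 29.39607/60 = 15.4899345
  S ⇒ negate
  Lon: split at 3 digits → 092° and 45.0971′; 92 + 45.0971/60 = 92.7516183
  E → positive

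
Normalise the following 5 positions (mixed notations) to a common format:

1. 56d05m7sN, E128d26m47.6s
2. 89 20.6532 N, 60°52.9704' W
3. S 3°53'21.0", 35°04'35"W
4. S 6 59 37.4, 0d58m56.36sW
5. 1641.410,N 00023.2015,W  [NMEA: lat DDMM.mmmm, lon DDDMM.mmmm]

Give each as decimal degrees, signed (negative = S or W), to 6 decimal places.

Point 1:
  φ: 56° + 5/60 + 7/3600 = 56 + 0.083333 + 0.001944 = 56.0852778
  N → positive
  λ: 128° + 26/60 + 47.6/3600 = 128 + 0.433333 + 0.013222 = 128.4465556
  E ⇒ keep positive
Point 2:
  φ: 20.6532′ = 0.344220°; total 89.3442200
  N ⇒ keep positive
  Longitude: 60 + 52.9704/60 = 60.8828400
  W ⇒ negate
Point 3:
  Latitude: 3° + 53/60 + 21/3600 = 3 + 0.883333 + 0.005833 = 3.8891667
  S ⇒ negate
  Lon: 35 + 4/60 + 35/3600 = 35.0763889
  hemisphere W, so the sign is −
Point 4:
  Lat: 6° + 59/60 + 37.4/3600 = 6 + 0.983333 + 0.010389 = 6.9937222
  hemisphere S, so the sign is −
  Longitude: 0° + 58/60 + 56.36/3600 = 0 + 0.966667 + 0.015656 = 0.9823222
  W → negative
Point 5:
  Latitude: degrees = first 2 digits = 16, minutes = 41.41; 16 + 41.41/60 = 16.6901667
  N ⇒ keep positive
  Lon: degrees = first 3 digits = 0, minutes = 23.2015; 0 + 23.2015/60 = 0.3866917
  W ⇒ negate

1. 56.085278, 128.446556
2. 89.344220, -60.882840
3. -3.889167, -35.076389
4. -6.993722, -0.982322
5. 16.690167, -0.386692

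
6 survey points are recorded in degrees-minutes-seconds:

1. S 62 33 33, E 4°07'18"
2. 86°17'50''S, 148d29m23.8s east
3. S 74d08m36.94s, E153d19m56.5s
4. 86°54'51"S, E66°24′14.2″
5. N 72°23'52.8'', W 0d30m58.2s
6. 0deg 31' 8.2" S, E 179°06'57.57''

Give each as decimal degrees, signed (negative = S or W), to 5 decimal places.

Point 1:
  Latitude: 62 + 33/60 + 33/3600 = 62.559167
  S ⇒ negate
  Lon: 4° + 7/60 + 18/3600 = 4 + 0.116667 + 0.005000 = 4.121667
  E ⇒ keep positive
Point 2:
  Latitude: 17′ + 50″ = 17.83333′; 86 + 17.83333/60 = 86.297222
  S → negative
  λ: 148° + 29/60 + 23.8/3600 = 148 + 0.483333 + 0.006611 = 148.489944
  E ⇒ keep positive
Point 3:
  φ: 8′ + 36.94″ = 8.61567′; 74 + 8.61567/60 = 74.143594
  S ⇒ negate
  λ: 153° + 19/60 + 56.5/3600 = 153 + 0.316667 + 0.015694 = 153.332361
  E ⇒ keep positive
Point 4:
  Latitude: 86° + 54/60 + 51/3600 = 86 + 0.900000 + 0.014167 = 86.914167
  S ⇒ negate
  Longitude: 24′ + 14.2″ = 24.23667′; 66 + 24.23667/60 = 66.403944
  E ⇒ keep positive
Point 5:
  Latitude: 72° + 23/60 + 52.8/3600 = 72 + 0.383333 + 0.014667 = 72.398000
  N ⇒ keep positive
  Longitude: 0° + 30/60 + 58.2/3600 = 0 + 0.500000 + 0.016167 = 0.516167
  hemisphere W, so the sign is −
Point 6:
  Latitude: 31′ + 8.2″ = 31.13667′; 0 + 31.13667/60 = 0.518944
  S → negative
  Longitude: 179 + 6/60 + 57.57/3600 = 179.115992
  E ⇒ keep positive

1. -62.55917, 4.12167
2. -86.29722, 148.48994
3. -74.14359, 153.33236
4. -86.91417, 66.40394
5. 72.39800, -0.51617
6. -0.51894, 179.11599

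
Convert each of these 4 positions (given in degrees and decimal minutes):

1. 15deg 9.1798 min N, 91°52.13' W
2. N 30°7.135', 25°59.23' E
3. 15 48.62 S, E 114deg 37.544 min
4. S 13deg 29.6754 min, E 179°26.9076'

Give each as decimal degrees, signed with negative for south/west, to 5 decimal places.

Point 1:
  Lat: 15 + 9.1798/60 = 15.152997
  N → positive
  Longitude: 91 + 52.13/60 = 91.868833
  hemisphere W, so the sign is −
Point 2:
  Latitude: 30 + 7.135/60 = 30.118917
  N ⇒ keep positive
  Lon: 59.23′ = 0.987167°; total 25.987167
  E → positive
Point 3:
  Lat: 15 + 48.62/60 = 15.810333
  S ⇒ negate
  Lon: 114 + 37.544/60 = 114.625733
  E → positive
Point 4:
  Latitude: 29.6754′ = 0.494590°; total 13.494590
  S → negative
  Lon: 179 + 26.9076/60 = 179.448460
  E → positive

1. 15.15300, -91.86883
2. 30.11892, 25.98717
3. -15.81033, 114.62573
4. -13.49459, 179.44846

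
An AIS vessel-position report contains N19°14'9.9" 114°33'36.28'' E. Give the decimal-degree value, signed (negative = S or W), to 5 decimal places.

φ: 19° + 14/60 + 9.9/3600 = 19 + 0.233333 + 0.002750 = 19.236083
N → positive
Longitude: 114° + 33/60 + 36.28/3600 = 114 + 0.550000 + 0.010078 = 114.560078
E → positive

19.23608, 114.56008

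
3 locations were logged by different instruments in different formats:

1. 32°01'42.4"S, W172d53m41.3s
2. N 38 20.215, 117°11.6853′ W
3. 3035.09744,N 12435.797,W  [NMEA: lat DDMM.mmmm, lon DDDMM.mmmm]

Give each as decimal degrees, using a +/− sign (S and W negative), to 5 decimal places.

1. -32.02844, -172.89481
2. 38.33692, -117.19476
3. 30.58496, -124.59662

Point 1:
  φ: 32 + 1/60 + 42.4/3600 = 32.028444
  hemisphere S, so the sign is −
  Longitude: 172 + 53/60 + 41.3/3600 = 172.894806
  W ⇒ negate
Point 2:
  Lat: 20.215′ = 0.336917°; total 38.336917
  N → positive
  λ: 11.6853′ = 0.194755°; total 117.194755
  hemisphere W, so the sign is −
Point 3:
  φ: split at 2 digits → 30° and 35.09744′; 30 + 35.09744/60 = 30.584957
  N → positive
  Lon: degrees = first 3 digits = 124, minutes = 35.797; 124 + 35.797/60 = 124.596617
  W ⇒ negate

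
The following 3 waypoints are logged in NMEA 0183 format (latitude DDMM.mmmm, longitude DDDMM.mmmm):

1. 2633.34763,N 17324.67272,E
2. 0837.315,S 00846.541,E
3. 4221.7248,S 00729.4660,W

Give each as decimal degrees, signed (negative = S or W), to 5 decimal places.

Point 1:
  φ: degrees = first 2 digits = 26, minutes = 33.34763; 26 + 33.34763/60 = 26.555794
  N ⇒ keep positive
  Longitude: split at 3 digits → 173° and 24.67272′; 173 + 24.67272/60 = 173.411212
  E → positive
Point 2:
  φ: split at 2 digits → 08° and 37.315′; 8 + 37.315/60 = 8.621917
  hemisphere S, so the sign is −
  Lon: degrees = first 3 digits = 8, minutes = 46.541; 8 + 46.541/60 = 8.775683
  E → positive
Point 3:
  Latitude: split at 2 digits → 42° and 21.7248′; 42 + 21.7248/60 = 42.362080
  S → negative
  λ: split at 3 digits → 007° and 29.466′; 7 + 29.466/60 = 7.491100
  W → negative

1. 26.55579, 173.41121
2. -8.62192, 8.77568
3. -42.36208, -7.49110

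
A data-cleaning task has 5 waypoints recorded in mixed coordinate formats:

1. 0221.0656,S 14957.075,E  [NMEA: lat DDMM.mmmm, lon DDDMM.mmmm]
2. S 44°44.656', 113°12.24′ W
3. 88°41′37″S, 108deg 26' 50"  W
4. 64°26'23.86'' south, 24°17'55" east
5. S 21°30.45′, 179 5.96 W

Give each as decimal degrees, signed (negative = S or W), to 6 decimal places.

1. -2.351093, 149.951250
2. -44.744267, -113.204000
3. -88.693611, -108.447222
4. -64.439961, 24.298611
5. -21.507500, -179.099333

Point 1:
  Latitude: degrees = first 2 digits = 2, minutes = 21.0656; 2 + 21.0656/60 = 2.3510933
  hemisphere S, so the sign is −
  λ: split at 3 digits → 149° and 57.075′; 149 + 57.075/60 = 149.9512500
  E ⇒ keep positive
Point 2:
  Latitude: 44.656′ = 0.744267°; total 44.7442667
  S → negative
  Longitude: 12.24′ = 0.204000°; total 113.2040000
  W ⇒ negate
Point 3:
  Lat: 88° + 41/60 + 37/3600 = 88 + 0.683333 + 0.010278 = 88.6936111
  S → negative
  Lon: 108° + 26/60 + 50/3600 = 108 + 0.433333 + 0.013889 = 108.4472222
  W ⇒ negate
Point 4:
  Latitude: 64 + 26/60 + 23.86/3600 = 64.4399611
  S → negative
  λ: 24 + 17/60 + 55/3600 = 24.2986111
  E → positive
Point 5:
  Lat: 21 + 30.45/60 = 21.5075000
  S → negative
  Lon: 179 + 5.96/60 = 179.0993333
  W → negative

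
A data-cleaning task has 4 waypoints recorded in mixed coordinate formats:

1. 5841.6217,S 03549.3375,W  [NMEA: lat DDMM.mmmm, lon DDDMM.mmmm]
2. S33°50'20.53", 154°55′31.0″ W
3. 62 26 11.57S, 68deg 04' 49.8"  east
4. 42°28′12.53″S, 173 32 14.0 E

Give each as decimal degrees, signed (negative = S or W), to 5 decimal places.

1. -58.69370, -35.82229
2. -33.83904, -154.92528
3. -62.43655, 68.08050
4. -42.47015, 173.53722

Point 1:
  φ: split at 2 digits → 58° and 41.6217′; 58 + 41.6217/60 = 58.693695
  S ⇒ negate
  λ: split at 3 digits → 035° and 49.3375′; 35 + 49.3375/60 = 35.822292
  W → negative
Point 2:
  Latitude: 33° + 50/60 + 20.53/3600 = 33 + 0.833333 + 0.005703 = 33.839036
  hemisphere S, so the sign is −
  λ: 154° + 55/60 + 31/3600 = 154 + 0.916667 + 0.008611 = 154.925278
  hemisphere W, so the sign is −
Point 3:
  φ: 26′ + 11.57″ = 26.19283′; 62 + 26.19283/60 = 62.436547
  S → negative
  λ: 68 + 4/60 + 49.8/3600 = 68.080500
  E → positive
Point 4:
  Latitude: 42° + 28/60 + 12.53/3600 = 42 + 0.466667 + 0.003481 = 42.470147
  hemisphere S, so the sign is −
  λ: 173 + 32/60 + 14/3600 = 173.537222
  E ⇒ keep positive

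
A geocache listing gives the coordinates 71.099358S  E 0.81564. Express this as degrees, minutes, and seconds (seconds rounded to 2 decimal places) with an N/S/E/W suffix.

71°05′57.69″ S, 0°48′56.30″ E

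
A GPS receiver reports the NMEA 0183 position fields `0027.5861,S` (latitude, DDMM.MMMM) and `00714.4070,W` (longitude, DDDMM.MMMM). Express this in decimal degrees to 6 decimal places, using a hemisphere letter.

0.459768° S, 7.240117° W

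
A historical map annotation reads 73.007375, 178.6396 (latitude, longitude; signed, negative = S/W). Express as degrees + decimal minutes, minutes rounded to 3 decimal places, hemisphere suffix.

Lat: 73° + 0.007375 × 60 = 73° 0.44250′
Lon: minutes = (178.639600 − 178) × 60 = 38.37600

73° 0.443′ N, 178° 38.376′ E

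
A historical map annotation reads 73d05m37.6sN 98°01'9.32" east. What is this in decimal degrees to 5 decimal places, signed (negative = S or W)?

φ: 5′ + 37.6″ = 5.62667′; 73 + 5.62667/60 = 73.093778
N ⇒ keep positive
Longitude: 98° + 1/60 + 9.32/3600 = 98 + 0.016667 + 0.002589 = 98.019256
E → positive

73.09378, 98.01926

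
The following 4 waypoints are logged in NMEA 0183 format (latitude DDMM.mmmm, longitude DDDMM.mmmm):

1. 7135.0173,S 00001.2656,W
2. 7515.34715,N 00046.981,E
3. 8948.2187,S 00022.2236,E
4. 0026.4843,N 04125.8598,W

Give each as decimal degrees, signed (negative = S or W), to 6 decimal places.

1. -71.583622, -0.021093
2. 75.255786, 0.783017
3. -89.803645, 0.370393
4. 0.441405, -41.430997

Point 1:
  φ: split at 2 digits → 71° and 35.0173′; 71 + 35.0173/60 = 71.5836217
  S ⇒ negate
  λ: degrees = first 3 digits = 0, minutes = 1.2656; 0 + 1.2656/60 = 0.0210933
  W ⇒ negate
Point 2:
  φ: split at 2 digits → 75° and 15.34715′; 75 + 15.34715/60 = 75.2557858
  N ⇒ keep positive
  λ: degrees = first 3 digits = 0, minutes = 46.981; 0 + 46.981/60 = 0.7830167
  E → positive
Point 3:
  Latitude: split at 2 digits → 89° and 48.2187′; 89 + 48.2187/60 = 89.8036450
  hemisphere S, so the sign is −
  Lon: split at 3 digits → 000° and 22.2236′; 0 + 22.2236/60 = 0.3703933
  E → positive
Point 4:
  Latitude: degrees = first 2 digits = 0, minutes = 26.4843; 0 + 26.4843/60 = 0.4414050
  N → positive
  λ: split at 3 digits → 041° and 25.8598′; 41 + 25.8598/60 = 41.4309967
  W → negative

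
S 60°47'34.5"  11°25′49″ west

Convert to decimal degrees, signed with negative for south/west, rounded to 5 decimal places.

-60.79292, -11.43028

Latitude: 47′ + 34.5″ = 47.57500′; 60 + 47.57500/60 = 60.792917
S ⇒ negate
Longitude: 11 + 25/60 + 49/3600 = 11.430278
W → negative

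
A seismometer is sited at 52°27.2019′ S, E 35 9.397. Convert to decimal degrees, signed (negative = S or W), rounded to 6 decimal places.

φ: 27.2019′ = 0.453365°; total 52.4533650
S ⇒ negate
λ: 9.397′ = 0.156617°; total 35.1566167
E ⇒ keep positive

-52.453365, 35.156617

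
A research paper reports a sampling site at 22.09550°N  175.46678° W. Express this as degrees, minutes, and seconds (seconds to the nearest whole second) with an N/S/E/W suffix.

φ: 0.095500° → 5.73000′; 0.73000 × 60 = 43.80″
Longitude: whole degrees 175; 28.00680′ → 28′ and 0.41″

22°05′44″ N, 175°28′0″ W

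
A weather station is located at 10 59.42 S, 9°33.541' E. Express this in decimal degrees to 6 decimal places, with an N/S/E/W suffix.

φ: 10 + 59.42/60 = 10.9903333
Longitude: 33.541′ = 0.559017°; total 9.5590167

10.990333° S, 9.559017° E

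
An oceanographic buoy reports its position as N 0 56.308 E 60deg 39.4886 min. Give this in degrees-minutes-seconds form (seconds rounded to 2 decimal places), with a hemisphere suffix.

φ: fractional minutes 0.30800 × 60 = 18.4800″
Lon: 39.48860′ → 39′ and 0.48860 × 60 = 29.3160″

0°56′18.48″ N, 60°39′29.32″ E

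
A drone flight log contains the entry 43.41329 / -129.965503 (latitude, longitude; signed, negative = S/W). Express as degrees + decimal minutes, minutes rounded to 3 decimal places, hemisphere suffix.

43° 24.797′ N, 129° 57.930′ W

φ: fractional part 0.413290 → 24.79740 minutes
Longitude is negative → W; |value| = 129.965503
Longitude: 129° + 0.965503 × 60 = 129° 57.93018′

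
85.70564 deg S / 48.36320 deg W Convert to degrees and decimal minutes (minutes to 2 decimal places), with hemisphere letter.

φ: fractional part 0.705640 → 42.3384 minutes
Longitude: 48° + 0.363200 × 60 = 48° 21.7920′

85° 42.34′ S, 48° 21.79′ W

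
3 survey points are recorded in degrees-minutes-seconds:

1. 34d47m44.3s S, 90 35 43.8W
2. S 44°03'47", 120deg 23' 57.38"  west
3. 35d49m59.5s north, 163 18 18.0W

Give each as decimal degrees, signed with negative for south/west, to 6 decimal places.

Point 1:
  Latitude: 34° + 47/60 + 44.3/3600 = 34 + 0.783333 + 0.012306 = 34.7956389
  S → negative
  Longitude: 35′ + 43.8″ = 35.73000′; 90 + 35.73000/60 = 90.5955000
  W ⇒ negate
Point 2:
  φ: 44° + 3/60 + 47/3600 = 44 + 0.050000 + 0.013056 = 44.0630556
  S ⇒ negate
  Longitude: 23′ + 57.38″ = 23.95633′; 120 + 23.95633/60 = 120.3992722
  W ⇒ negate
Point 3:
  φ: 35° + 49/60 + 59.5/3600 = 35 + 0.816667 + 0.016528 = 35.8331944
  N → positive
  Longitude: 18′ + 18″ = 18.30000′; 163 + 18.30000/60 = 163.3050000
  hemisphere W, so the sign is −

1. -34.795639, -90.595500
2. -44.063056, -120.399272
3. 35.833194, -163.305000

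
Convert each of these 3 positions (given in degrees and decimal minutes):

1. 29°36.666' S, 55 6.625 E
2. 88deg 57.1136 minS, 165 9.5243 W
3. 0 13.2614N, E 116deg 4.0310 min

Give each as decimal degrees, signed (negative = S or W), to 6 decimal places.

1. -29.611100, 55.110417
2. -88.951893, -165.158738
3. 0.221023, 116.067183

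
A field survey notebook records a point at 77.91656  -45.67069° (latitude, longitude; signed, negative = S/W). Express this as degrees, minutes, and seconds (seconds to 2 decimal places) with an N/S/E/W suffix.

Latitude: 0.916560 × 60 = 54.99360′ → 54′, remainder × 60 = 59.6160″
Longitude is negative → W; |value| = 45.670690
Longitude: whole degrees 45; 40.24140′ → 40′ and 14.4840″

77°54′59.62″ N, 45°40′14.48″ W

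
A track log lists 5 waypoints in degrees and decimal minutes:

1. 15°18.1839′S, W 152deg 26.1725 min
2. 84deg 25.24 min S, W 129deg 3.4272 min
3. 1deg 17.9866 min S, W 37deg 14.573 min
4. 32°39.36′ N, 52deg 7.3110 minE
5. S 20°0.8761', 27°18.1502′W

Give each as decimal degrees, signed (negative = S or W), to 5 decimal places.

1. -15.30307, -152.43621
2. -84.42067, -129.05712
3. -1.29978, -37.24288
4. 32.65600, 52.12185
5. -20.01460, -27.30250

Point 1:
  φ: 15 + 18.1839/60 = 15.303065
  S ⇒ negate
  Longitude: 152 + 26.1725/60 = 152.436208
  hemisphere W, so the sign is −
Point 2:
  Latitude: 25.24′ = 0.420667°; total 84.420667
  S ⇒ negate
  λ: 3.4272′ = 0.057120°; total 129.057120
  W → negative
Point 3:
  Latitude: 17.9866′ = 0.299777°; total 1.299777
  S ⇒ negate
  Lon: 14.573′ = 0.242883°; total 37.242883
  W ⇒ negate
Point 4:
  Lat: 39.36′ = 0.656000°; total 32.656000
  N ⇒ keep positive
  Longitude: 52 + 7.311/60 = 52.121850
  E → positive
Point 5:
  Lat: 20 + 0.8761/60 = 20.014602
  S → negative
  λ: 27 + 18.1502/60 = 27.302503
  W ⇒ negate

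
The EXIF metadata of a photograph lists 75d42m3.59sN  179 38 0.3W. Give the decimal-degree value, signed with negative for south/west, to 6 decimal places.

Latitude: 75° + 42/60 + 3.59/3600 = 75 + 0.700000 + 0.000997 = 75.7009972
N → positive
Longitude: 38′ + 0.3″ = 38.00500′; 179 + 38.00500/60 = 179.6334167
W → negative

75.700997, -179.633417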